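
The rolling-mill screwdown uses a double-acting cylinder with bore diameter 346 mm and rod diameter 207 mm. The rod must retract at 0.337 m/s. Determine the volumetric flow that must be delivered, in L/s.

Rod-side annular area A_ann = π/4 × (346² − 207²) = 60370 mm^2
Q = A × v

Q ≈ 20.3 L/s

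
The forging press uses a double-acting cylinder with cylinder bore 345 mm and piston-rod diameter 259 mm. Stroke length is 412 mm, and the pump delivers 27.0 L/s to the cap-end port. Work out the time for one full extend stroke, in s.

t ≈ 1.43 s

Cap-side area A_cap = π/4 × (345 mm)² = 93480 mm^2
Swept volume V = A × L; t = V / Q = A·L / Q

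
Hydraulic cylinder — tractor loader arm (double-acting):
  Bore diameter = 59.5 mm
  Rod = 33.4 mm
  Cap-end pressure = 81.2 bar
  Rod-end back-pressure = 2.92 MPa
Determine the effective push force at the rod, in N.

F ≈ 17000 N

Cap-side area A_cap = π/4 × (59.5 mm)² = 2781 mm^2
Rod-side annular area A_ann = π/4 × (59.5² − 33.4²) = 1904 mm^2
Net thrust = P_cap·A_cap − P_rod·A_ann = 22580 N − 5561 N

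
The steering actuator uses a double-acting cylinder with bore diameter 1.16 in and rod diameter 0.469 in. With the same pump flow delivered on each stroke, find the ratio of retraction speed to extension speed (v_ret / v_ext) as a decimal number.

v_ret/v_ext ≈ 1.20

Cap-side area A_cap = π/4 × (1.16 in)² = 1.057 in^2
Rod-side annular area A_ann = π/4 × (1.16² − 0.469²) = 0.8841 in^2
For equal Q, v ∝ 1/A, so v_ret/v_ext = A_cap/A_ann.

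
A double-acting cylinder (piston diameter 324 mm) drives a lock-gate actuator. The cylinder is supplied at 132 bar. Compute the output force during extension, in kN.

F ≈ 1090 kN

Cap-side area A_cap = π/4 × (324 mm)² = 82450 mm^2
F = P × A_cap = 132 bar × A_cap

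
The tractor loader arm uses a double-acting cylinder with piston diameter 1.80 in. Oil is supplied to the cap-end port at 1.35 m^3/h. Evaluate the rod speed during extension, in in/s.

v ≈ 8.99 in/s

Cap-side area A_cap = π/4 × (1.80 in)² = 2.545 in^2
v = Q / A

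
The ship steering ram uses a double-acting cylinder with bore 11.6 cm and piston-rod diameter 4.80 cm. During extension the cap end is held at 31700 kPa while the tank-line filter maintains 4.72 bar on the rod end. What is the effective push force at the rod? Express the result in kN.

F ≈ 331 kN

Cap-side area A_cap = π/4 × (11.6 cm)² = 105.7 cm^2
Rod-side annular area A_ann = π/4 × (11.6² − 4.80²) = 87.59 cm^2
Net thrust = P_cap·A_cap − P_rod·A_ann = 335.0 kN − 4.134 kN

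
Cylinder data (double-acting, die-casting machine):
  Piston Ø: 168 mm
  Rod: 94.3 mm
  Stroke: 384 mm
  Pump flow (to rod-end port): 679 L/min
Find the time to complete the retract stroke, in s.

Rod-side annular area A_ann = π/4 × (168² − 94.3²) = 15180 mm^2
Swept volume V = A × L; t = V / Q = A·L / Q

t ≈ 0.515 s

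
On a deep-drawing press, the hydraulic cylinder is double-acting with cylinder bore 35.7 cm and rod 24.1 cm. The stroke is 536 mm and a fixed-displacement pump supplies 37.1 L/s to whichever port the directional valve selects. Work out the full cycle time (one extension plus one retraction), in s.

t ≈ 2.23 s

Cap-side area A_cap = π/4 × (35.7 cm)² = 1001 cm^2
Rod-side annular area A_ann = π/4 × (35.7² − 24.1²) = 544.8 cm^2
t_ext = A_cap·L/Q = 1.446 s
t_ret = A_ann·L/Q = 0.7871 s
t_cycle = t_ext + t_ret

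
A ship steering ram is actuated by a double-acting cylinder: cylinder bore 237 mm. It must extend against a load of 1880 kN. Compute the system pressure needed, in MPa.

P ≈ 42.6 MPa

Cap-side area A_cap = π/4 × (237 mm)² = 44120 mm^2
P = F / A = 1880 kN / A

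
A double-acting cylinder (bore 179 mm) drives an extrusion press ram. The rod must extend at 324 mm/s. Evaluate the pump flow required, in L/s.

Cap-side area A_cap = π/4 × (179 mm)² = 25160 mm^2
Q = A × v

Q ≈ 8.15 L/s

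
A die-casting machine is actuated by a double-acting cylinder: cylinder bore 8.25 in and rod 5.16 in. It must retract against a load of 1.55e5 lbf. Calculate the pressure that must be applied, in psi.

Rod-side annular area A_ann = π/4 × (8.25² − 5.16²) = 32.54 in^2
Retraction: pressure acts on the annular area.
P = F / A = 1.55e5 lbf / A

P ≈ 4760 psi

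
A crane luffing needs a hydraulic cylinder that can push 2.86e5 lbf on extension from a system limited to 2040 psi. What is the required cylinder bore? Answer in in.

Extension force acts on the full piston face: F = P × (π/4)D².
D = √(4F / (πP)) = √(4 × 2.86e5 lbf / (π × 2040 psi))

D ≈ 13.4 in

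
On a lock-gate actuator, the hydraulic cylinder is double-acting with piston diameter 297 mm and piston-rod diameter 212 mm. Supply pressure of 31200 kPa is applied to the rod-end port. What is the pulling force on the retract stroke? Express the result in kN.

Rod-side annular area A_ann = π/4 × (297² − 212²) = 33980 mm^2
On retraction the pressure acts on the annular area (bore minus rod).
F = P × A_ann

F ≈ 1060 kN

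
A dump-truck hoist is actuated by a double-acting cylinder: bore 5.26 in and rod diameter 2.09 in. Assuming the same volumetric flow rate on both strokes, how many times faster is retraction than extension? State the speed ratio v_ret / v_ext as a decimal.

Cap-side area A_cap = π/4 × (5.26 in)² = 21.73 in^2
Rod-side annular area A_ann = π/4 × (5.26² − 2.09²) = 18.30 in^2
For equal Q, v ∝ 1/A, so v_ret/v_ext = A_cap/A_ann.

v_ret/v_ext ≈ 1.19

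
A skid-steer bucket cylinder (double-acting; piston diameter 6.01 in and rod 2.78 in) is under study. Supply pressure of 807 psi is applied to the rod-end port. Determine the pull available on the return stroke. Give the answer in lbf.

F ≈ 18000 lbf

Rod-side annular area A_ann = π/4 × (6.01² − 2.78²) = 22.30 in^2
On retraction the pressure acts on the annular area (bore minus rod).
F = P × A_ann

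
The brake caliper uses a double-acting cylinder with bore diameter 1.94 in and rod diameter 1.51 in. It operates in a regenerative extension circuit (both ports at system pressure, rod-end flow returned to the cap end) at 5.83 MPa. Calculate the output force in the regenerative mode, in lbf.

With equal pressure on both faces, forces on the annular region cancel; the net push is pressure × rod cross-section.
Rod cross-section A_rod = π/4 × (1.51 in)² = 1.791 in^2
F = P × A_rod

F ≈ 1510 lbf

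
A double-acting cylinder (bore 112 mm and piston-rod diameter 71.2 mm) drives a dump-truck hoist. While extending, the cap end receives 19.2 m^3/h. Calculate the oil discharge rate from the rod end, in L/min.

Cap-side area A_cap = π/4 × (112 mm)² = 9852 mm^2
Rod-side annular area A_ann = π/4 × (112² − 71.2²) = 5871 mm^2
Piston speed v = Q_in/A_cap; rod-end outflow Q_out = v × A_ann = Q_in × A_ann/A_cap.

Q_out ≈ 191 L/min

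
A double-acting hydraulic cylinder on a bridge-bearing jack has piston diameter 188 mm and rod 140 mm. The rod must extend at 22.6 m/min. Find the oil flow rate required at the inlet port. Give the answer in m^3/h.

Q ≈ 37.6 m^3/h

Cap-side area A_cap = π/4 × (188 mm)² = 27760 mm^2
Q = A × v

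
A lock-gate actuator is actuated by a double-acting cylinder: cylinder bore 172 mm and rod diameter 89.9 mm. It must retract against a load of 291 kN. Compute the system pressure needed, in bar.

P ≈ 172 bar

Rod-side annular area A_ann = π/4 × (172² − 89.9²) = 16890 mm^2
Retraction: pressure acts on the annular area.
P = F / A = 291 kN / A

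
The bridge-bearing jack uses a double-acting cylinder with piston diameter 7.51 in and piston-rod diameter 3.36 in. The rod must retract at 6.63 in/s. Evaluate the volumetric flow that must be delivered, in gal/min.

Rod-side annular area A_ann = π/4 × (7.51² − 3.36²) = 35.43 in^2
Q = A × v

Q ≈ 61.0 gal/min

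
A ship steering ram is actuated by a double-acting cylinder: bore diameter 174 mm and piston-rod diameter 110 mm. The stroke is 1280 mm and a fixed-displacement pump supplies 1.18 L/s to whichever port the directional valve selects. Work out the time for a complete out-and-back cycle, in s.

t ≈ 41.3 s

Cap-side area A_cap = π/4 × (174 mm)² = 23780 mm^2
Rod-side annular area A_ann = π/4 × (174² − 110²) = 14280 mm^2
t_ext = A_cap·L/Q = 25.79 s
t_ret = A_ann·L/Q = 15.49 s
t_cycle = t_ext + t_ret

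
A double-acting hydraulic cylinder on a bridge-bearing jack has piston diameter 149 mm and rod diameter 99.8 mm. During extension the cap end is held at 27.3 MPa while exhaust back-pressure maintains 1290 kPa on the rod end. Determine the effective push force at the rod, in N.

Cap-side area A_cap = π/4 × (149 mm)² = 17440 mm^2
Rod-side annular area A_ann = π/4 × (149² − 99.8²) = 9614 mm^2
Net thrust = P_cap·A_cap − P_rod·A_ann = 4.760e5 N − 12400 N

F ≈ 4.64e5 N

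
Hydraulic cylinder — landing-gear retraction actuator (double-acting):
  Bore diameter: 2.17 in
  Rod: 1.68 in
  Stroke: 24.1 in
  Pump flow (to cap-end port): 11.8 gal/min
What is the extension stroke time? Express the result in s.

t ≈ 1.96 s

Cap-side area A_cap = π/4 × (2.17 in)² = 3.698 in^2
Swept volume V = A × L; t = V / Q = A·L / Q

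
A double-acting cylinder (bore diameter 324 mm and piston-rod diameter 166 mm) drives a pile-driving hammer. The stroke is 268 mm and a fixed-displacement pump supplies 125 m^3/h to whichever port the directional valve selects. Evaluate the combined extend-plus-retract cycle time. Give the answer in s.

Cap-side area A_cap = π/4 × (324 mm)² = 82450 mm^2
Rod-side annular area A_ann = π/4 × (324² − 166²) = 60810 mm^2
t_ext = A_cap·L/Q = 0.6364 s
t_ret = A_ann·L/Q = 0.4693 s
t_cycle = t_ext + t_ret

t ≈ 1.11 s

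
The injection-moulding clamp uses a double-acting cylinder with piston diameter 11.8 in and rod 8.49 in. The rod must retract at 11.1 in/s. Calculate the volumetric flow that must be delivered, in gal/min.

Q ≈ 152 gal/min

Rod-side annular area A_ann = π/4 × (11.8² − 8.49²) = 52.75 in^2
Q = A × v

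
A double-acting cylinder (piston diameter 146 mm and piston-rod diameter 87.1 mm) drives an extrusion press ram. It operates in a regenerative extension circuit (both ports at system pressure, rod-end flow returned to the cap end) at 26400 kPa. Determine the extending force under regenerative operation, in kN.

F ≈ 157 kN

With equal pressure on both faces, forces on the annular region cancel; the net push is pressure × rod cross-section.
Rod cross-section A_rod = π/4 × (87.1 mm)² = 5958 mm^2
F = P × A_rod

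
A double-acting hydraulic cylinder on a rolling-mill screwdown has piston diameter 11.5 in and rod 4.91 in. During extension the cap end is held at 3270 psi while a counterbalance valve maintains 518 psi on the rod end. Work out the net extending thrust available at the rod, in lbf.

Cap-side area A_cap = π/4 × (11.5 in)² = 103.9 in^2
Rod-side annular area A_ann = π/4 × (11.5² − 4.91²) = 84.93 in^2
Net thrust = P_cap·A_cap − P_rod·A_ann = 3.397e5 lbf − 44000 lbf

F ≈ 2.96e5 lbf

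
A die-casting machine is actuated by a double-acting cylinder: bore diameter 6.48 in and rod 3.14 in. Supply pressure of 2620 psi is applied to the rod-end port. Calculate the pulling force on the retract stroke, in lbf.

Rod-side annular area A_ann = π/4 × (6.48² − 3.14²) = 25.24 in^2
On retraction the pressure acts on the annular area (bore minus rod).
F = P × A_ann

F ≈ 66100 lbf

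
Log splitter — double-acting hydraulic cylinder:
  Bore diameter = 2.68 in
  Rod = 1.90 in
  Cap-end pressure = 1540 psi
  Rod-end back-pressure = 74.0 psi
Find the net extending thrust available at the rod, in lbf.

Cap-side area A_cap = π/4 × (2.68 in)² = 5.641 in^2
Rod-side annular area A_ann = π/4 × (2.68² − 1.90²) = 2.806 in^2
Net thrust = P_cap·A_cap − P_rod·A_ann = 8687 lbf − 207.6 lbf

F ≈ 8480 lbf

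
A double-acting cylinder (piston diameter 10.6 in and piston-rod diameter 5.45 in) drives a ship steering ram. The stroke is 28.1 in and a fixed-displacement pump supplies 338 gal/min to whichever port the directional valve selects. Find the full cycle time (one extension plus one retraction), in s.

Cap-side area A_cap = π/4 × (10.6 in)² = 88.25 in^2
Rod-side annular area A_ann = π/4 × (10.6² − 5.45²) = 64.92 in^2
t_ext = A_cap·L/Q = 1.906 s
t_ret = A_ann·L/Q = 1.402 s
t_cycle = t_ext + t_ret

t ≈ 3.31 s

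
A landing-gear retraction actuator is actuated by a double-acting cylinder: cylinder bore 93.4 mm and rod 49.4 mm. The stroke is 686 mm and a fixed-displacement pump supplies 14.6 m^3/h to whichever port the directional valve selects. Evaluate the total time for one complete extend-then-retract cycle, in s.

Cap-side area A_cap = π/4 × (93.4 mm)² = 6851 mm^2
Rod-side annular area A_ann = π/4 × (93.4² − 49.4²) = 4935 mm^2
t_ext = A_cap·L/Q = 1.159 s
t_ret = A_ann·L/Q = 0.8347 s
t_cycle = t_ext + t_ret

t ≈ 1.99 s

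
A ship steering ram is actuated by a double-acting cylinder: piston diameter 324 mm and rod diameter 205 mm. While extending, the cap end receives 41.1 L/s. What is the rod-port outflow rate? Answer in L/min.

Cap-side area A_cap = π/4 × (324 mm)² = 82450 mm^2
Rod-side annular area A_ann = π/4 × (324² − 205²) = 49440 mm^2
Piston speed v = Q_in/A_cap; rod-end outflow Q_out = v × A_ann = Q_in × A_ann/A_cap.

Q_out ≈ 1480 L/min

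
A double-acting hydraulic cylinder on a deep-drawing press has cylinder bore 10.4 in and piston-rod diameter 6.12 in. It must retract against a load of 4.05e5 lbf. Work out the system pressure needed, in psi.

Rod-side annular area A_ann = π/4 × (10.4² − 6.12²) = 55.53 in^2
Retraction: pressure acts on the annular area.
P = F / A = 4.05e5 lbf / A

P ≈ 7290 psi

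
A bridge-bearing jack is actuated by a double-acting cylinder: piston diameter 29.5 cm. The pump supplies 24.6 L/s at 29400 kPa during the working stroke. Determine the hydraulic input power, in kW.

Hydraulic power = P × Q

W ≈ 723 kW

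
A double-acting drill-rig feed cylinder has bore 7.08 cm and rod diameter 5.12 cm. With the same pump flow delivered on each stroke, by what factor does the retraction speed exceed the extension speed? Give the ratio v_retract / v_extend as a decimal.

Cap-side area A_cap = π/4 × (7.08 cm)² = 39.37 cm^2
Rod-side annular area A_ann = π/4 × (7.08² − 5.12²) = 18.78 cm^2
For equal Q, v ∝ 1/A, so v_ret/v_ext = A_cap/A_ann.

v_ret/v_ext ≈ 2.10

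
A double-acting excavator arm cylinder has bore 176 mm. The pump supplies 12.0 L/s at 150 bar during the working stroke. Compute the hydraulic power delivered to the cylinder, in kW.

W ≈ 180 kW

Hydraulic power = P × Q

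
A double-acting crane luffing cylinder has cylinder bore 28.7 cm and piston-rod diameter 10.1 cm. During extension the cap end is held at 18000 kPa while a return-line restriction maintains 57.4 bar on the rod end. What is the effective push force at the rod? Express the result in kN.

Cap-side area A_cap = π/4 × (28.7 cm)² = 646.9 cm^2
Rod-side annular area A_ann = π/4 × (28.7² − 10.1²) = 566.8 cm^2
Net thrust = P_cap·A_cap − P_rod·A_ann = 1164 kN − 325.3 kN

F ≈ 839 kN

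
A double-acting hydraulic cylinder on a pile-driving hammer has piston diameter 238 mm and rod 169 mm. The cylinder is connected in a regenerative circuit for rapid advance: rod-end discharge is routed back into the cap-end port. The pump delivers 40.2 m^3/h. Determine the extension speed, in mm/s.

v ≈ 498 mm/s

In regeneration the rod-end outflow joins the pump flow into the cap end, so the net volume the pump must supply per unit advance equals the rod cross-section area.
Rod cross-section A_rod = π/4 × (169 mm)² = 22430 mm^2
v = Q_pump / A_rod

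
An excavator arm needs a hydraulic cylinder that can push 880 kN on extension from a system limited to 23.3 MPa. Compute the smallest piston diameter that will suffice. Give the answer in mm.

D ≈ 219 mm

Extension force acts on the full piston face: F = P × (π/4)D².
D = √(4F / (πP)) = √(4 × 880 kN / (π × 23.3 MPa))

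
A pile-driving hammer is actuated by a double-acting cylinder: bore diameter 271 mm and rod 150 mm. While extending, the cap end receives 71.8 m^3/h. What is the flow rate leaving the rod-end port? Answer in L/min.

Q_out ≈ 830 L/min

Cap-side area A_cap = π/4 × (271 mm)² = 57680 mm^2
Rod-side annular area A_ann = π/4 × (271² − 150²) = 40010 mm^2
Piston speed v = Q_in/A_cap; rod-end outflow Q_out = v × A_ann = Q_in × A_ann/A_cap.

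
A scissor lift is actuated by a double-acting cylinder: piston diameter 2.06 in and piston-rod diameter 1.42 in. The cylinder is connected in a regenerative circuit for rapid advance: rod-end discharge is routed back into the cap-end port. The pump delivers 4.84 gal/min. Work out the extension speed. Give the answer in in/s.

In regeneration the rod-end outflow joins the pump flow into the cap end, so the net volume the pump must supply per unit advance equals the rod cross-section area.
Rod cross-section A_rod = π/4 × (1.42 in)² = 1.584 in^2
v = Q_pump / A_rod

v ≈ 11.8 in/s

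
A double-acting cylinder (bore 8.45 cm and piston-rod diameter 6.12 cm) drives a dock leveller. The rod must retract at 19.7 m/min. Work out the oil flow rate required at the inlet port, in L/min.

Rod-side annular area A_ann = π/4 × (8.45² − 6.12²) = 26.66 cm^2
Q = A × v

Q ≈ 52.5 L/min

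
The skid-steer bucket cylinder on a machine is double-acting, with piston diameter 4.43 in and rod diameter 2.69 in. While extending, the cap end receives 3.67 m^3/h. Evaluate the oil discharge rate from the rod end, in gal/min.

Q_out ≈ 10.2 gal/min

Cap-side area A_cap = π/4 × (4.43 in)² = 15.41 in^2
Rod-side annular area A_ann = π/4 × (4.43² − 2.69²) = 9.730 in^2
Piston speed v = Q_in/A_cap; rod-end outflow Q_out = v × A_ann = Q_in × A_ann/A_cap.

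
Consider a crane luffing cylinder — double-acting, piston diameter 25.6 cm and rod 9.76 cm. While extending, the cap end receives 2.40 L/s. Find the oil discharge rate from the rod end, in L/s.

Cap-side area A_cap = π/4 × (25.6 cm)² = 514.7 cm^2
Rod-side annular area A_ann = π/4 × (25.6² − 9.76²) = 439.9 cm^2
Piston speed v = Q_in/A_cap; rod-end outflow Q_out = v × A_ann = Q_in × A_ann/A_cap.

Q_out ≈ 2.05 L/s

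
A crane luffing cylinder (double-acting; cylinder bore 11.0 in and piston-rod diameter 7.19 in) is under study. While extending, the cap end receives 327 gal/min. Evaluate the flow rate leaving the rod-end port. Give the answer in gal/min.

Q_out ≈ 187 gal/min

Cap-side area A_cap = π/4 × (11.0 in)² = 95.03 in^2
Rod-side annular area A_ann = π/4 × (11.0² − 7.19²) = 54.43 in^2
Piston speed v = Q_in/A_cap; rod-end outflow Q_out = v × A_ann = Q_in × A_ann/A_cap.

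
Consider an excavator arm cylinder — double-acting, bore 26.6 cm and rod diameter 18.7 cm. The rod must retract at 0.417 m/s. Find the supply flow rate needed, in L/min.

Q ≈ 703 L/min

Rod-side annular area A_ann = π/4 × (26.6² − 18.7²) = 281.1 cm^2
Q = A × v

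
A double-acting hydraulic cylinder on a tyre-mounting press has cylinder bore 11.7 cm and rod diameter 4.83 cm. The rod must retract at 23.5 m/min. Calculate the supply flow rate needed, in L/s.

Rod-side annular area A_ann = π/4 × (11.7² − 4.83²) = 89.19 cm^2
Q = A × v

Q ≈ 3.49 L/s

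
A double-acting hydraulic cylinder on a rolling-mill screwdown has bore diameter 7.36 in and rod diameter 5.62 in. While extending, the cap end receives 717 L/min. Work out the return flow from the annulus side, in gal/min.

Q_out ≈ 79.0 gal/min

Cap-side area A_cap = π/4 × (7.36 in)² = 42.54 in^2
Rod-side annular area A_ann = π/4 × (7.36² − 5.62²) = 17.74 in^2
Piston speed v = Q_in/A_cap; rod-end outflow Q_out = v × A_ann = Q_in × A_ann/A_cap.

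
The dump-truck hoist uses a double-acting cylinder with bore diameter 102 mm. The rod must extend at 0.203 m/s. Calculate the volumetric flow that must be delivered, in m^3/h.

Q ≈ 5.97 m^3/h

Cap-side area A_cap = π/4 × (102 mm)² = 8171 mm^2
Q = A × v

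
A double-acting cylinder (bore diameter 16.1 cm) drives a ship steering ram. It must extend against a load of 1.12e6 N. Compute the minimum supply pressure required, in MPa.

Cap-side area A_cap = π/4 × (16.1 cm)² = 203.6 cm^2
P = F / A = 1.12e6 N / A

P ≈ 55.0 MPa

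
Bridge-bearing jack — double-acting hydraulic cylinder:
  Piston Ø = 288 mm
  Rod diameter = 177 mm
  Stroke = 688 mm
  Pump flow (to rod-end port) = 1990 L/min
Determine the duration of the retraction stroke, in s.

t ≈ 0.841 s

Rod-side annular area A_ann = π/4 × (288² − 177²) = 40540 mm^2
Swept volume V = A × L; t = V / Q = A·L / Q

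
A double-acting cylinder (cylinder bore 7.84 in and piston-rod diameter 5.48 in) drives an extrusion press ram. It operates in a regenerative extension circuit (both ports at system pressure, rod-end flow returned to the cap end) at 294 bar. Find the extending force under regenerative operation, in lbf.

With equal pressure on both faces, forces on the annular region cancel; the net push is pressure × rod cross-section.
Rod cross-section A_rod = π/4 × (5.48 in)² = 23.59 in^2
F = P × A_rod

F ≈ 1.01e5 lbf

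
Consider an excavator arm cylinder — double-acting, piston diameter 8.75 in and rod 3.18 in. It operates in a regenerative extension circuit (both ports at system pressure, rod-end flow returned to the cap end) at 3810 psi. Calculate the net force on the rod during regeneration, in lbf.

F ≈ 30300 lbf

With equal pressure on both faces, forces on the annular region cancel; the net push is pressure × rod cross-section.
Rod cross-section A_rod = π/4 × (3.18 in)² = 7.942 in^2
F = P × A_rod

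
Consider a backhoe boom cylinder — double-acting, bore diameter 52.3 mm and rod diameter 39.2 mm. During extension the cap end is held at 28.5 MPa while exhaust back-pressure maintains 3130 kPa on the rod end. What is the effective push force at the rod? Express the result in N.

F ≈ 58300 N

Cap-side area A_cap = π/4 × (52.3 mm)² = 2148 mm^2
Rod-side annular area A_ann = π/4 × (52.3² − 39.2²) = 941.4 mm^2
Net thrust = P_cap·A_cap − P_rod·A_ann = 61230 N − 2947 N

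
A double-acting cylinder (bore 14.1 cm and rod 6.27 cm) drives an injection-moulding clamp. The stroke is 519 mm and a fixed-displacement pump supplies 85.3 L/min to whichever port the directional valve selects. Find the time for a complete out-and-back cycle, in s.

Cap-side area A_cap = π/4 × (14.1 cm)² = 156.1 cm^2
Rod-side annular area A_ann = π/4 × (14.1² − 6.27²) = 125.3 cm^2
t_ext = A_cap·L/Q = 5.700 s
t_ret = A_ann·L/Q = 4.573 s
t_cycle = t_ext + t_ret

t ≈ 10.3 s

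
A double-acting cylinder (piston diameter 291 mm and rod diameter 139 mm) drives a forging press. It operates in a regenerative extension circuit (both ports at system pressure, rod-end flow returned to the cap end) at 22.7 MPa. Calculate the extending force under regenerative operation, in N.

F ≈ 3.44e5 N

With equal pressure on both faces, forces on the annular region cancel; the net push is pressure × rod cross-section.
Rod cross-section A_rod = π/4 × (139 mm)² = 15170 mm^2
F = P × A_rod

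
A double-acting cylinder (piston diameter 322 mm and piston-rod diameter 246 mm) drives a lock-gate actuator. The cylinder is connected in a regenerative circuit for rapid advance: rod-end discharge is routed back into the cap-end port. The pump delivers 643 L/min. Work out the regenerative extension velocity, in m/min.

v ≈ 13.5 m/min

In regeneration the rod-end outflow joins the pump flow into the cap end, so the net volume the pump must supply per unit advance equals the rod cross-section area.
Rod cross-section A_rod = π/4 × (246 mm)² = 47530 mm^2
v = Q_pump / A_rod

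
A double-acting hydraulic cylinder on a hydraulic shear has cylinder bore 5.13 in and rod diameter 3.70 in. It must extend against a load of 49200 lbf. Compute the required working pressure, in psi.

P ≈ 2380 psi

Cap-side area A_cap = π/4 × (5.13 in)² = 20.67 in^2
P = F / A = 49200 lbf / A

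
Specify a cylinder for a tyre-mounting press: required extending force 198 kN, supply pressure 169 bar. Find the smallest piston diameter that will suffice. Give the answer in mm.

Extension force acts on the full piston face: F = P × (π/4)D².
D = √(4F / (πP)) = √(4 × 198 kN / (π × 169 bar))

D ≈ 122 mm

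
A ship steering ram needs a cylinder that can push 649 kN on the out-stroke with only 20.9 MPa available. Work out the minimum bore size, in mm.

Extension force acts on the full piston face: F = P × (π/4)D².
D = √(4F / (πP)) = √(4 × 649 kN / (π × 20.9 MPa))

D ≈ 199 mm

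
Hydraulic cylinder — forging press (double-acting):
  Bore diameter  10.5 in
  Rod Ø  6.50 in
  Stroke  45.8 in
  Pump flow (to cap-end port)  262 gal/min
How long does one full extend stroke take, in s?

Cap-side area A_cap = π/4 × (10.5 in)² = 86.59 in^2
Swept volume V = A × L; t = V / Q = A·L / Q

t ≈ 3.93 s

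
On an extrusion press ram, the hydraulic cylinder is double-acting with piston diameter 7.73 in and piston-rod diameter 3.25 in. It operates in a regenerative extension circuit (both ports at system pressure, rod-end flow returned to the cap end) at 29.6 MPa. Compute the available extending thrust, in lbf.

F ≈ 35600 lbf

With equal pressure on both faces, forces on the annular region cancel; the net push is pressure × rod cross-section.
Rod cross-section A_rod = π/4 × (3.25 in)² = 8.296 in^2
F = P × A_rod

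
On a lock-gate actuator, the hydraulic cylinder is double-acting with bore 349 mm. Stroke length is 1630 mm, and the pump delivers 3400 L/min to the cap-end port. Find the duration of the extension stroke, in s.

Cap-side area A_cap = π/4 × (349 mm)² = 95660 mm^2
Swept volume V = A × L; t = V / Q = A·L / Q

t ≈ 2.75 s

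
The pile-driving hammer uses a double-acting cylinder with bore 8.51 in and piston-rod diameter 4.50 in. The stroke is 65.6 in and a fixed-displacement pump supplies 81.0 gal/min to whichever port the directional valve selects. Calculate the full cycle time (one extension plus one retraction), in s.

Cap-side area A_cap = π/4 × (8.51 in)² = 56.88 in^2
Rod-side annular area A_ann = π/4 × (8.51² − 4.50²) = 40.97 in^2
t_ext = A_cap·L/Q = 11.96 s
t_ret = A_ann·L/Q = 8.619 s
t_cycle = t_ext + t_ret

t ≈ 20.6 s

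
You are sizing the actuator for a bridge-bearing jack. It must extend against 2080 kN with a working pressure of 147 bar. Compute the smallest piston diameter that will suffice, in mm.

Extension force acts on the full piston face: F = P × (π/4)D².
D = √(4F / (πP)) = √(4 × 2080 kN / (π × 147 bar))

D ≈ 424 mm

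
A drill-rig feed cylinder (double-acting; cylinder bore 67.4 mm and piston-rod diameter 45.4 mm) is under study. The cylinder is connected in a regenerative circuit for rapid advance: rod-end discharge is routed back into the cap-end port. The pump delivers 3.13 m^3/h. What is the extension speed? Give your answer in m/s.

In regeneration the rod-end outflow joins the pump flow into the cap end, so the net volume the pump must supply per unit advance equals the rod cross-section area.
Rod cross-section A_rod = π/4 × (45.4 mm)² = 1619 mm^2
v = Q_pump / A_rod

v ≈ 0.537 m/s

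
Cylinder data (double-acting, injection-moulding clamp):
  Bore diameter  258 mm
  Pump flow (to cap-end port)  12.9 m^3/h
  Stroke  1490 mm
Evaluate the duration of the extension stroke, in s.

Cap-side area A_cap = π/4 × (258 mm)² = 52280 mm^2
Swept volume V = A × L; t = V / Q = A·L / Q

t ≈ 21.7 s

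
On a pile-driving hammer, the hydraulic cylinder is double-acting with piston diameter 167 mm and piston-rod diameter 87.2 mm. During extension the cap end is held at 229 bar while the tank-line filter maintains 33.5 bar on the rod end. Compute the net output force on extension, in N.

F ≈ 4.48e5 N

Cap-side area A_cap = π/4 × (167 mm)² = 21900 mm^2
Rod-side annular area A_ann = π/4 × (167² − 87.2²) = 15930 mm^2
Net thrust = P_cap·A_cap − P_rod·A_ann = 5.016e5 N − 53370 N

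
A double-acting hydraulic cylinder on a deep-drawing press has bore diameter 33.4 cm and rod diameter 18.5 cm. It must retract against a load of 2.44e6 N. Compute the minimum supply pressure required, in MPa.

P ≈ 40.2 MPa

Rod-side annular area A_ann = π/4 × (33.4² − 18.5²) = 607.4 cm^2
Retraction: pressure acts on the annular area.
P = F / A = 2.44e6 N / A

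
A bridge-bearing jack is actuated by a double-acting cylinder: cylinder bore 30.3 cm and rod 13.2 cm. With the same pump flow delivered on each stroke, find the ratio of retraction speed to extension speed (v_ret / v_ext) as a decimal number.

v_ret/v_ext ≈ 1.23

Cap-side area A_cap = π/4 × (30.3 cm)² = 721.1 cm^2
Rod-side annular area A_ann = π/4 × (30.3² − 13.2²) = 584.2 cm^2
For equal Q, v ∝ 1/A, so v_ret/v_ext = A_cap/A_ann.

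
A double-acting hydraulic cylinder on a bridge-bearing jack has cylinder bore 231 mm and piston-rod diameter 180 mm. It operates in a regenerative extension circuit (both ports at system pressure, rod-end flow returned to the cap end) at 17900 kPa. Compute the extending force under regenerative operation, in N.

With equal pressure on both faces, forces on the annular region cancel; the net push is pressure × rod cross-section.
Rod cross-section A_rod = π/4 × (180 mm)² = 25450 mm^2
F = P × A_rod

F ≈ 4.55e5 N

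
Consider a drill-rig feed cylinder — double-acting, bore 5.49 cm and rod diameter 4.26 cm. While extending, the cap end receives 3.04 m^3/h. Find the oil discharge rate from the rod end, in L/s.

Q_out ≈ 0.336 L/s

Cap-side area A_cap = π/4 × (5.49 cm)² = 23.67 cm^2
Rod-side annular area A_ann = π/4 × (5.49² − 4.26²) = 9.419 cm^2
Piston speed v = Q_in/A_cap; rod-end outflow Q_out = v × A_ann = Q_in × A_ann/A_cap.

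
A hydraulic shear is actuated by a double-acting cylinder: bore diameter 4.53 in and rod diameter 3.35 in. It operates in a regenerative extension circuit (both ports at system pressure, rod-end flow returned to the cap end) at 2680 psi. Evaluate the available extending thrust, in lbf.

With equal pressure on both faces, forces on the annular region cancel; the net push is pressure × rod cross-section.
Rod cross-section A_rod = π/4 × (3.35 in)² = 8.814 in^2
F = P × A_rod

F ≈ 23600 lbf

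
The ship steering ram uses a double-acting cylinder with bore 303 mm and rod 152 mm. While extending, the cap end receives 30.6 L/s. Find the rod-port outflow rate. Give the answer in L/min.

Cap-side area A_cap = π/4 × (303 mm)² = 72110 mm^2
Rod-side annular area A_ann = π/4 × (303² − 152²) = 53960 mm^2
Piston speed v = Q_in/A_cap; rod-end outflow Q_out = v × A_ann = Q_in × A_ann/A_cap.

Q_out ≈ 1370 L/min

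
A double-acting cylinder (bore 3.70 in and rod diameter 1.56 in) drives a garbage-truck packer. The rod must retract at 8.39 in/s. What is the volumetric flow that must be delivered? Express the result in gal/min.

Rod-side annular area A_ann = π/4 × (3.70² − 1.56²) = 8.841 in^2
Q = A × v

Q ≈ 19.3 gal/min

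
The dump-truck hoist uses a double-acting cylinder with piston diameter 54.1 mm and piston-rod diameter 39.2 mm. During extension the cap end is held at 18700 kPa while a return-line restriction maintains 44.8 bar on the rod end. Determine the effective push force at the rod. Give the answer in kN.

Cap-side area A_cap = π/4 × (54.1 mm)² = 2299 mm^2
Rod-side annular area A_ann = π/4 × (54.1² − 39.2²) = 1092 mm^2
Net thrust = P_cap·A_cap − P_rod·A_ann = 42.99 kN − 4.891 kN

F ≈ 38.1 kN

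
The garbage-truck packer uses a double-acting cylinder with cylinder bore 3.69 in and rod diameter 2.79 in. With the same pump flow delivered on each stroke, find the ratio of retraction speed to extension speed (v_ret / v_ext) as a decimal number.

v_ret/v_ext ≈ 2.33

Cap-side area A_cap = π/4 × (3.69 in)² = 10.69 in^2
Rod-side annular area A_ann = π/4 × (3.69² − 2.79²) = 4.580 in^2
For equal Q, v ∝ 1/A, so v_ret/v_ext = A_cap/A_ann.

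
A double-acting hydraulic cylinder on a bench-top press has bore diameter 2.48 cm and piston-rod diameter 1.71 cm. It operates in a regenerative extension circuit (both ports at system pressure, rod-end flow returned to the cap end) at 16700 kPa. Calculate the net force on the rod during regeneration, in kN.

With equal pressure on both faces, forces on the annular region cancel; the net push is pressure × rod cross-section.
Rod cross-section A_rod = π/4 × (1.71 cm)² = 2.297 cm^2
F = P × A_rod

F ≈ 3.84 kN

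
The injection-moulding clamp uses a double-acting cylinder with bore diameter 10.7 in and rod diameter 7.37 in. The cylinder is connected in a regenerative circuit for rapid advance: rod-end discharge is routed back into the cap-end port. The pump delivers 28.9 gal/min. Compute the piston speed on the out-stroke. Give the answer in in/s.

v ≈ 2.61 in/s

In regeneration the rod-end outflow joins the pump flow into the cap end, so the net volume the pump must supply per unit advance equals the rod cross-section area.
Rod cross-section A_rod = π/4 × (7.37 in)² = 42.66 in^2
v = Q_pump / A_rod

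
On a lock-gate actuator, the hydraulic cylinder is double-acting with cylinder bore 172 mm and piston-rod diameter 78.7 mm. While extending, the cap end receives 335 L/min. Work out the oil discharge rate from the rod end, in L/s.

Q_out ≈ 4.41 L/s

Cap-side area A_cap = π/4 × (172 mm)² = 23240 mm^2
Rod-side annular area A_ann = π/4 × (172² − 78.7²) = 18370 mm^2
Piston speed v = Q_in/A_cap; rod-end outflow Q_out = v × A_ann = Q_in × A_ann/A_cap.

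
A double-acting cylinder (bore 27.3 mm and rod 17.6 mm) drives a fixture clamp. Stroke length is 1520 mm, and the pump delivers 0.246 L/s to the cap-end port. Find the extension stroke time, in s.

t ≈ 3.62 s

Cap-side area A_cap = π/4 × (27.3 mm)² = 585.3 mm^2
Swept volume V = A × L; t = V / Q = A·L / Q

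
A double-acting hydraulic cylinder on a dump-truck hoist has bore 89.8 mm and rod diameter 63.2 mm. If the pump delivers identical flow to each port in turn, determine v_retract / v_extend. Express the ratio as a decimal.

v_ret/v_ext ≈ 1.98

Cap-side area A_cap = π/4 × (89.8 mm)² = 6333 mm^2
Rod-side annular area A_ann = π/4 × (89.8² − 63.2²) = 3196 mm^2
For equal Q, v ∝ 1/A, so v_ret/v_ext = A_cap/A_ann.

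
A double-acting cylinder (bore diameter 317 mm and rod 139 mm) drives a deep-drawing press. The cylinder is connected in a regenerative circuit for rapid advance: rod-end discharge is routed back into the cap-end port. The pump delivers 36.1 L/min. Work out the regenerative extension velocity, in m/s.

v ≈ 0.0396 m/s

In regeneration the rod-end outflow joins the pump flow into the cap end, so the net volume the pump must supply per unit advance equals the rod cross-section area.
Rod cross-section A_rod = π/4 × (139 mm)² = 15170 mm^2
v = Q_pump / A_rod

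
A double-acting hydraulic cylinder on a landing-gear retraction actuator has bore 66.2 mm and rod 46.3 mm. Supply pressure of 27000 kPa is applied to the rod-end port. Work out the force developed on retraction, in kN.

Rod-side annular area A_ann = π/4 × (66.2² − 46.3²) = 1758 mm^2
On retraction the pressure acts on the annular area (bore minus rod).
F = P × A_ann

F ≈ 47.5 kN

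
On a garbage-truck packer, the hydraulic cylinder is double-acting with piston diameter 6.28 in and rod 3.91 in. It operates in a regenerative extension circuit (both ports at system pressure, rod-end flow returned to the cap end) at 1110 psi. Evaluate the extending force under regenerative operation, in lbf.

F ≈ 13300 lbf

With equal pressure on both faces, forces on the annular region cancel; the net push is pressure × rod cross-section.
Rod cross-section A_rod = π/4 × (3.91 in)² = 12.01 in^2
F = P × A_rod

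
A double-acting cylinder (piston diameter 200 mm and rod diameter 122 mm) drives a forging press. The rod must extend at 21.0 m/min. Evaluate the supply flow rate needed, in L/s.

Q ≈ 11.0 L/s

Cap-side area A_cap = π/4 × (200 mm)² = 31420 mm^2
Q = A × v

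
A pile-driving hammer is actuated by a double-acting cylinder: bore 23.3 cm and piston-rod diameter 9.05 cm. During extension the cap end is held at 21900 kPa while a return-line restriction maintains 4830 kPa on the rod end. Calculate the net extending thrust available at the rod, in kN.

Cap-side area A_cap = π/4 × (23.3 cm)² = 426.4 cm^2
Rod-side annular area A_ann = π/4 × (23.3² − 9.05²) = 362.1 cm^2
Net thrust = P_cap·A_cap − P_rod·A_ann = 933.8 kN − 174.9 kN

F ≈ 759 kN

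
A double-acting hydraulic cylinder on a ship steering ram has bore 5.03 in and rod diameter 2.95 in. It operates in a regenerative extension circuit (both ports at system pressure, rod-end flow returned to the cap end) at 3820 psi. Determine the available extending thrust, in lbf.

With equal pressure on both faces, forces on the annular region cancel; the net push is pressure × rod cross-section.
Rod cross-section A_rod = π/4 × (2.95 in)² = 6.835 in^2
F = P × A_rod

F ≈ 26100 lbf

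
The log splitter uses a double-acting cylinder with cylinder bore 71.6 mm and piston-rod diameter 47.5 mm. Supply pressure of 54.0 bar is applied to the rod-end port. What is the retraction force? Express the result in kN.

Rod-side annular area A_ann = π/4 × (71.6² − 47.5²) = 2254 mm^2
On retraction the pressure acts on the annular area (bore minus rod).
F = P × A_ann

F ≈ 12.2 kN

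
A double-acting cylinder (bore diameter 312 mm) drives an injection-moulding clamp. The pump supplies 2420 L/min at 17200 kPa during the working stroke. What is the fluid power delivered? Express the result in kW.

Hydraulic power = P × Q

W ≈ 694 kW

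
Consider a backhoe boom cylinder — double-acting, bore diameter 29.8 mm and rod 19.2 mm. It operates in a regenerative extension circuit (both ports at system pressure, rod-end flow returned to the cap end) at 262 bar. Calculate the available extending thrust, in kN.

With equal pressure on both faces, forces on the annular region cancel; the net push is pressure × rod cross-section.
Rod cross-section A_rod = π/4 × (19.2 mm)² = 289.5 mm^2
F = P × A_rod

F ≈ 7.59 kN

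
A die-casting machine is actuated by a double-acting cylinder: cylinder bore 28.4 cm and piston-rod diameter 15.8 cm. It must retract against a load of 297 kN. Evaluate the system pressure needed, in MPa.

Rod-side annular area A_ann = π/4 × (28.4² − 15.8²) = 437.4 cm^2
Retraction: pressure acts on the annular area.
P = F / A = 297 kN / A

P ≈ 6.79 MPa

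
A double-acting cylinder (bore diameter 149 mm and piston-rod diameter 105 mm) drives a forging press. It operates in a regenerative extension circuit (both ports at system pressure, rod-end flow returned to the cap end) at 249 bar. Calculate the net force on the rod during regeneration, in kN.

With equal pressure on both faces, forces on the annular region cancel; the net push is pressure × rod cross-section.
Rod cross-section A_rod = π/4 × (105 mm)² = 8659 mm^2
F = P × A_rod

F ≈ 216 kN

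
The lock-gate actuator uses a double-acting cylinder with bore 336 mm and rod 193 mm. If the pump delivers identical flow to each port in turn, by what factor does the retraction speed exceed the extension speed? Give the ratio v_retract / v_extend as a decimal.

v_ret/v_ext ≈ 1.49

Cap-side area A_cap = π/4 × (336 mm)² = 88670 mm^2
Rod-side annular area A_ann = π/4 × (336² − 193²) = 59410 mm^2
For equal Q, v ∝ 1/A, so v_ret/v_ext = A_cap/A_ann.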